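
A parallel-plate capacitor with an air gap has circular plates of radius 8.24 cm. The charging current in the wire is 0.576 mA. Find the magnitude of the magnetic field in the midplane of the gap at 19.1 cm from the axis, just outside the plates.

6.03×10^-10 T

No conduction current crosses the gap, so I_d there equals the 5.76×10^-4 A in the leads.
For r ≥ R the full I_d is enclosed: B = μ₀ I_d/(2πr) = (4π×10^-7)(5.76×10^-4)/(2π·0.191) = 6.03×10^-10 T.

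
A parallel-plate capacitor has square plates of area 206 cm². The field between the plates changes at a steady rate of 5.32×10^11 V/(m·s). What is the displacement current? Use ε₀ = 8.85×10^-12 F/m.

0.0970 A

I_d = ε₀ A (dE/dt) = (8.85×10^-12)(0.0206 m²)(5.32×10^11) = 0.0970 A.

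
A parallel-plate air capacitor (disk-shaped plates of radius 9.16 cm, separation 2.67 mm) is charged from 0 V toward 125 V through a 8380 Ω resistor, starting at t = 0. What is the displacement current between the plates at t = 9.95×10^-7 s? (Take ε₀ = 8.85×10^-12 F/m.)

3.83×10^-3 A

C = ε₀A/d = (8.85×10^-12)(0.02636)/(2.67×10^-3) = 8.737×10^-11 F and τ = RC = 7.322×10^-7 s. I_d in the gap equals the RC charging current.
I_d(t) = (V₀/R) e^(−t/τ) = 0.01492 · e^(−1.359) = 3.83×10^-3 A.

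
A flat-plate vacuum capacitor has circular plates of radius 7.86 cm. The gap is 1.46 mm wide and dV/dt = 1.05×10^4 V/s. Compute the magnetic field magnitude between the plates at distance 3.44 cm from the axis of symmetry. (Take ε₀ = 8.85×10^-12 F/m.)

I_d = C dV/dt with C = ε₀πR²/d = 1.177×10^-10 F, so I_d = (1.177×10^-10)(1.05×10^4) = 1.236×10^-6 A.
∮B·dl = μ₀ I_d,enc with I_d,enc = I_d r²/R² = 2.368×10^-7 A; so B = μ₀ I_d,enc/(2πr) = 1.38×10^-12 T.

1.38×10^-12 T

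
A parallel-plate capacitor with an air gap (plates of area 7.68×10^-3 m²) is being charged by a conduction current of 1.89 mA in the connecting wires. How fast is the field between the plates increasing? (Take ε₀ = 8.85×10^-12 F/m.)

Charge continuity gives I_d = I = 1.89×10^-3 A between the plates.
Inverting I_d = ε₀ A dE/dt gives dE/dt = 1.89×10^-3 / (8.85×10^-12 · 7.68×10^-3) = 2.78×10^10 V/(m·s).

2.78×10^10 V/(m·s)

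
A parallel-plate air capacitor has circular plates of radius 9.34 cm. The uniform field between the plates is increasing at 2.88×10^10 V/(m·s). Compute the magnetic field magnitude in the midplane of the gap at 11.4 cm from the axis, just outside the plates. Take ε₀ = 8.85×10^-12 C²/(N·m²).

1.23×10^-8 T

Total displacement current: I_d = ε₀(πR²)(dE/dt) = (8.85×10^-12)(0.02741)(2.88×10^10) = 6.986×10^-3 A.
For r ≥ R the full I_d is enclosed: B = μ₀ I_d/(2πr) = (4π×10^-7)(6.986×10^-3)/(2π·0.114) = 1.23×10^-8 T.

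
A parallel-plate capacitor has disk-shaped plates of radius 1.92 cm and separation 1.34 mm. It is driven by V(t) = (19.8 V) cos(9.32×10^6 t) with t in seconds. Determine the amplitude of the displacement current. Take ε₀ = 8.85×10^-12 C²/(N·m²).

1.41×10^-3 A

(dE/dt)_max = V₀ω/d = 1.377×10^11 V/(m·s); ω = 9.32×10^6 rad/s.
I_d,max = ε₀ A (dE/dt)_max = (8.85×10^-12)(1.158×10^-3)(1.377×10^11) = 1.41×10^-3 A.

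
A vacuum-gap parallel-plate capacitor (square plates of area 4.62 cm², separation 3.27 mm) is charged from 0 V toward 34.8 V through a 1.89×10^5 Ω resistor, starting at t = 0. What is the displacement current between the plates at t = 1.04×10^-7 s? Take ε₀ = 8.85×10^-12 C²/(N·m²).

1.19×10^-4 A

C = ε₀A/d = (8.85×10^-12)(4.62×10^-4)/(3.27×10^-3) = 1.250×10^-12 F, so τ = RC = 2.362×10^-7 s.
The conduction current is I(t) = (V₀/R) e^(−t/τ), and the displacement current between the plates equals it.
t/τ = 0.4403; I_d = (34.8/1.89×10^5) · e^(−0.4403) = (1.841×10^-4)(0.6438) = 1.19×10^-4 A.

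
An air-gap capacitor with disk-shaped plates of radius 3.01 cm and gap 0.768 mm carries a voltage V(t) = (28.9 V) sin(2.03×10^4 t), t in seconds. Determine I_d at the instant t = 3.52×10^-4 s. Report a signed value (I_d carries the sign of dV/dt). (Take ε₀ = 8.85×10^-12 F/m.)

dE/dt = (V₀ω/d)·cos(ωt) with ωt = 7.1456 rad: (28.9)(2.03×10^4)(0.6506)/(7.68×10^-4) = 4.970×10^8 V/(m·s).
I_d = ε₀ A dE/dt = (8.85×10^-12)(2.846×10^-3)(4.970×10^8) = 1.25×10^-5 A.

1.25×10^-5 A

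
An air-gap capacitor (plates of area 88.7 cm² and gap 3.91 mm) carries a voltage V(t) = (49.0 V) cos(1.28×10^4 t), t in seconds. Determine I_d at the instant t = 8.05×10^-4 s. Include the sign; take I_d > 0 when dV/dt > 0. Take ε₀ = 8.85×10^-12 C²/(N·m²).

9.70×10^-6 A

dV/dt = (49.0)(1.28×10^4)·−sin(10.304) = 4.831×10^5 V/s.
I_d = C dV/dt with C = ε₀A/d = (8.85×10^-12)(8.87×10^-3)/(3.91×10^-3) = 2.008×10^-11 F, so I_d = (2.008×10^-11)(4.831×10^5) = 9.70×10^-6 A.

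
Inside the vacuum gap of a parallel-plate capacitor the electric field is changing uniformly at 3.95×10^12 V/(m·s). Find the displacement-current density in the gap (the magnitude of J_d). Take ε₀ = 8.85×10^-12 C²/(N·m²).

35.0 A/m²

J_d = ε₀ ∂E/∂t, so J_d = 35.0 A/m².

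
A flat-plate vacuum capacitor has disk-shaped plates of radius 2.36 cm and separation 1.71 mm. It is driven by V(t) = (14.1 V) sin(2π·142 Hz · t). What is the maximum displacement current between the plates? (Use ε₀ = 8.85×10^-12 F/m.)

1.14×10^-7 A

(dE/dt)_max = V₀ω/d = 7.357×10^6 V/(m·s); ω = 2πf = 892.2 rad/s.
I_d,max = ε₀ A (dE/dt)_max = (8.85×10^-12)(1.750×10^-3)(7.357×10^6) = 1.14×10^-7 A.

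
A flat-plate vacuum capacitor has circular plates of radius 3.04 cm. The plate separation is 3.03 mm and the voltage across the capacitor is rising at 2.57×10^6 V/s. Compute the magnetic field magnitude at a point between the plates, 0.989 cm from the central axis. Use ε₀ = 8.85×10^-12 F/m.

4.66×10^-11 T

dE/dt = (dV/dt)/d = 8.482×10^8 V/(m·s); I_d = ε₀(πR²)(dE/dt) = (8.85×10^-12)(2.903×10^-3)(8.482×10^8) = 2.179×10^-5 A.
∮B·dl = μ₀ I_d,enc with I_d,enc = I_d r²/R² = 2.306×10^-6 A; so B = μ₀ I_d,enc/(2πr) = 4.66×10^-11 T.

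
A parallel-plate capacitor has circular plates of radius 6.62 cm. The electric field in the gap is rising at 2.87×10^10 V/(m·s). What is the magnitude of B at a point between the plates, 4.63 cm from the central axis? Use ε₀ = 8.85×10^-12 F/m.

7.39×10^-9 T

I_d = ε₀ dΦ_E/dt = ε₀ πR² (dE/dt) = (8.85×10^-12)(0.01377)(2.87×10^10) = 3.498×10^-3 A through the full plate area.
An Ampèrian loop of radius r encloses a fraction (r/R)² of I_d. Then B·2πr = μ₀ I_d (r/R)², giving B = μ₀ I_d r/(2πR²) = 7.39×10^-9 T.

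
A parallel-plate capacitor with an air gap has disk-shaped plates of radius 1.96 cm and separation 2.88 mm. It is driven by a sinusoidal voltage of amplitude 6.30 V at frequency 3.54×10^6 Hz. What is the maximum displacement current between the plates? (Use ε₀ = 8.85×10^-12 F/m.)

5.20×10^-4 A

C = ε₀A/d = (8.85×10^-12)(1.207×10^-3)/(2.88×10^-3) = 3.709×10^-12 F; ω = 2πf = 2.224×10^7 rad/s.
I_d = C dV/dt, so |I_d|_max = C V₀ ω = (3.709×10^-12)(6.30)(2.224×10^7) = 5.20×10^-4 A.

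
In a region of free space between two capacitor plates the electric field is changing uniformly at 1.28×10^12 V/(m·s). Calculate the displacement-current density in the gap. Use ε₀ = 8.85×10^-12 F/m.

J_d = ε₀ ∂E/∂t, so J_d = 11.3 A/m².

11.3 A/m²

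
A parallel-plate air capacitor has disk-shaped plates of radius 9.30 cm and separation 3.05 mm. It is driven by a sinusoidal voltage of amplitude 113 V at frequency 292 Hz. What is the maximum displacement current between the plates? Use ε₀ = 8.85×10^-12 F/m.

1.63×10^-5 A

The displacement current equals the conduction current C dV/dt, which peaks at C V₀ ω.
With C = ε₀A/d = (8.85×10^-12)(0.02717)/(3.05×10^-3) = 7.884×10^-11 F and ω = 2πf = 1835 rad/s, I_d,max = (7.884×10^-11)(113)(1835) = 1.63×10^-5 A.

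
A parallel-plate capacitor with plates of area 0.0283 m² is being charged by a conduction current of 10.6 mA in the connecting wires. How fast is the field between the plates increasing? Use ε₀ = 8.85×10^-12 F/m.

Charge continuity gives I_d = I = 0.0106 A between the plates.
Then dE/dt = I_d/(ε₀A) = 4.23×10^10 V/(m·s).

4.23×10^10 V/(m·s)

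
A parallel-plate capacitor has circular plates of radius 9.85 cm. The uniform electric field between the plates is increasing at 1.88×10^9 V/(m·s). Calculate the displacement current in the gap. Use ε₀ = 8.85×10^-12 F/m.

The displacement current is ε₀ times dΦ_E/dt = ε₀ A dE/dt = (8.85×10^-12)(0.03048)(1.88×10^9) = 5.07×10^-4 A.

5.07×10^-4 A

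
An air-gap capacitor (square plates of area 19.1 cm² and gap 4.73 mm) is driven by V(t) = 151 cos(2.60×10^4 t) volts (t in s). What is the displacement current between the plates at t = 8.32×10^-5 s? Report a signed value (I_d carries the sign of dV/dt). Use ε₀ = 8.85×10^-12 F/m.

C = ε₀A/d = (8.85×10^-12)(1.91×10^-3)/(4.73×10^-3) = 3.574×10^-12 F. dV/dt = V₀ω·−sin(ωt); at ωt = 2.1632 rad this factor is -0.8296.
I_d = C dV/dt = (3.574×10^-12)(151)(2.60×10^4)(-0.8296) = -1.16×10^-5 A.

-1.16×10^-5 A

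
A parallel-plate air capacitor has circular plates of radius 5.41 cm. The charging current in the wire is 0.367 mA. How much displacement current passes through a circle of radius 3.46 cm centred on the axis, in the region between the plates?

No conduction current crosses the gap, so I_d there equals the 3.67×10^-4 A in the leads.
The field is uniform, so I_d,enc = I_d (r/R)² = (3.67×10^-4)(3.46/5.41)² = 1.50×10^-4 A.

1.50×10^-4 A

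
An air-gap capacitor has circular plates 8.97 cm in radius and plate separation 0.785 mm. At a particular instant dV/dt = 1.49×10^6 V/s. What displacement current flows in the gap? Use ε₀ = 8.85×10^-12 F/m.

4.25×10^-4 A

The field between the plates is E = V/d, so dE/dt = (1.49×10^6)/(7.85×10^-4 m) = 1.898×10^9 V/(m·s).
I_d = ε₀ A (dE/dt) = (8.85×10^-12)(0.02528)(1.898×10^9) = 4.25×10^-4 A.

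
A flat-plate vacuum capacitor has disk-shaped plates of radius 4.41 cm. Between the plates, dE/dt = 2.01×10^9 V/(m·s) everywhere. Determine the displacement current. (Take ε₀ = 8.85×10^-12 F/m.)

The displacement current is ε₀ times dΦ_E/dt = ε₀ A dE/dt = (8.85×10^-12)(6.110×10^-3)(2.01×10^9) = 1.09×10^-4 A.

1.09×10^-4 A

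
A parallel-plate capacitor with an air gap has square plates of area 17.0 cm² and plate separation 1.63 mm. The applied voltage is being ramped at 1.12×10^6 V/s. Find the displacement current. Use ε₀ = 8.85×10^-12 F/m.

C = ε₀A/d = (8.85×10^-12)(1.70×10^-3)/(1.63×10^-3) = 9.230×10^-12 F.
I_d = C dV/dt = (9.230×10^-12)(1.12×10^6) = 1.03×10^-5 A.

1.03×10^-5 A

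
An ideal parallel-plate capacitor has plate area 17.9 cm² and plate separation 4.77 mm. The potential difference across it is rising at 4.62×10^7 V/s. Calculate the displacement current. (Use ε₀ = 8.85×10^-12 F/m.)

The displacement current equals the charging current C dV/dt. With C = ε₀A/d = (8.85×10^-12)(1.79×10^-3)/(4.77×10^-3) = 3.321×10^-12 F, I_d = (3.321×10^-12)(4.62×10^7) = 1.53×10^-4 A.

1.53×10^-4 A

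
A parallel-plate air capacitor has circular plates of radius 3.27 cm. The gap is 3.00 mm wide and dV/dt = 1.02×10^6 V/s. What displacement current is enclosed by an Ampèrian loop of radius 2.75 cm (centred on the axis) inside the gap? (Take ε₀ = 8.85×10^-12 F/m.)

With E = V/d, dE/dt = 3.400×10^8 V/(m·s) and πR² = 3.359×10^-3 m², giving I_d = ε₀ πR² dE/dt = 1.011×10^-5 A.
Through an area πr² the displacement current is I_d·(πr²/πR²) = I_d (r/R)² = 7.15×10^-6 A.

7.15×10^-6 A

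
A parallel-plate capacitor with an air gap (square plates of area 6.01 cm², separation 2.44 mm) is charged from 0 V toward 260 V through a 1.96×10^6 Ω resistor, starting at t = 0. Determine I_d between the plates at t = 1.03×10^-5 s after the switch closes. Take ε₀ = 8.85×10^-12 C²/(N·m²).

With C = ε₀A/d = (8.85×10^-12)(6.01×10^-4)/(2.44×10^-3) = 2.180×10^-12 F, the time constant is τ = RC = 4.273×10^-6 s, so t/τ = 2.410 and e^(−t/τ) = 0.08982.
I_d = I_cond = (V₀/R) e^(−t/τ) = (1.327×10^-4)(0.08982) = 1.19×10^-5 A.

1.19×10^-5 A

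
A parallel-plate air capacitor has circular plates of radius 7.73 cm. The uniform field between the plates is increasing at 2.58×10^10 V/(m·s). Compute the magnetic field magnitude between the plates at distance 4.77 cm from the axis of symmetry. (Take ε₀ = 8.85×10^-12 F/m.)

Through the whole plate area (πR² = 0.01877 m²), I_d = ε₀ πR² dE/dt = 4.286×10^-3 A.
∮B·dl = μ₀ I_d,enc with I_d,enc = I_d r²/R² = 1.632×10^-3 A; so B = μ₀ I_d,enc/(2πr) = 6.84×10^-9 T.

6.84×10^-9 T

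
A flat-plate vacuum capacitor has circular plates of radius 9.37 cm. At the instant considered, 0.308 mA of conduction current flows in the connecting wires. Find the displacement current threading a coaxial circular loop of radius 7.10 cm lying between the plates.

1.77×10^-4 A

No conduction current crosses the gap, so I_d there equals the 3.08×10^-4 A in the leads.
Since J_d is uniform, the enclosed fraction is (r/R)² = 0.5742, giving I_d,enc = 1.77×10^-4 A.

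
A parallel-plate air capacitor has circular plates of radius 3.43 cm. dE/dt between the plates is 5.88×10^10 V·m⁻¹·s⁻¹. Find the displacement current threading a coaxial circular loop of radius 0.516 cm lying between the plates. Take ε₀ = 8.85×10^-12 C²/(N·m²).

Total displacement current: I_d = ε₀(πR²)(dE/dt) = (8.85×10^-12)(3.696×10^-3)(5.88×10^10) = 1.923×10^-3 A.
The field is uniform, so I_d,enc = I_d (r/R)² = (1.923×10^-3)(0.516/3.43)² = 4.35×10^-5 A.

4.35×10^-5 A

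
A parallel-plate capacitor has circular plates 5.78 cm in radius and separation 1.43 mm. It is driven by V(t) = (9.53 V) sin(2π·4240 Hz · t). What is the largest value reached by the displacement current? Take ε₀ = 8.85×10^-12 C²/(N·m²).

The displacement current equals the conduction current C dV/dt, which peaks at C V₀ ω.
With C = ε₀A/d = (8.85×10^-12)(0.01050)/(1.43×10^-3) = 6.498×10^-11 F and ω = 2πf = 2.664×10^4 rad/s, I_d,max = (6.498×10^-11)(9.53)(2.664×10^4) = 1.65×10^-5 A.

1.65×10^-5 A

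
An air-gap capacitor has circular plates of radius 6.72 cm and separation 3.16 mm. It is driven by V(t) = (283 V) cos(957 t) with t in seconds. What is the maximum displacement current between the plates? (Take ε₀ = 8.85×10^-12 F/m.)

(dE/dt)_max = V₀ω/d = 8.571×10^7 V/(m·s); ω = 957 rad/s.
I_d,max = ε₀ A (dE/dt)_max = (8.85×10^-12)(0.01419)(8.571×10^7) = 1.08×10^-5 A.

1.08×10^-5 A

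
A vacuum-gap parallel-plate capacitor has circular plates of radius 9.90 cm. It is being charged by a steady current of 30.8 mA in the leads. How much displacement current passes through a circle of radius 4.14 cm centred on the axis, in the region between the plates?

By continuity the displacement current in the gap matches the conduction current: I_d = 0.0308 A.
The field is uniform, so I_d,enc = I_d (r/R)² = (0.0308)(4.14/9.90)² = 5.39×10^-3 A.

5.39×10^-3 A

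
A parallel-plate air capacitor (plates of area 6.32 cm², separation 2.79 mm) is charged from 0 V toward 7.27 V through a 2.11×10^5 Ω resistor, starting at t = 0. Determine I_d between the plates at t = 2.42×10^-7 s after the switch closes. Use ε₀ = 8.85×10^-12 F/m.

C = ε₀A/d = (8.85×10^-12)(6.32×10^-4)/(2.79×10^-3) = 2.005×10^-12 F, so τ = RC = 4.231×10^-7 s.
The conduction current is I(t) = (V₀/R) e^(−t/τ), and the displacement current between the plates equals it.
t/τ = 0.5720; I_d = (7.27/2.11×10^5) · e^(−0.5720) = (3.445×10^-5)(0.5644) = 1.94×10^-5 A.

1.94×10^-5 A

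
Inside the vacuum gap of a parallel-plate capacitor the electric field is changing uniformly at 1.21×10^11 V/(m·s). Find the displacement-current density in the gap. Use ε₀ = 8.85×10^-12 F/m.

J_d = ε₀ ∂E/∂t, so J_d = 1.07 A/m².

1.07 A/m²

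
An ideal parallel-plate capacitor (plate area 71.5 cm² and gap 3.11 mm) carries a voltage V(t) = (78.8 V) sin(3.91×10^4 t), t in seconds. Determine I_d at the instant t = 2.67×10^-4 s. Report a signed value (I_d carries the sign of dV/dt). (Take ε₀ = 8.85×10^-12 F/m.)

C = ε₀A/d = (8.85×10^-12)(7.15×10^-3)/(3.11×10^-3) = 2.035×10^-11 F. dV/dt = V₀ω·cos(ωt); at ωt = 10.4397 rad this factor is -0.5277.
I_d = C dV/dt = (2.035×10^-11)(78.8)(3.91×10^4)(-0.5277) = -3.31×10^-5 A.

-3.31×10^-5 A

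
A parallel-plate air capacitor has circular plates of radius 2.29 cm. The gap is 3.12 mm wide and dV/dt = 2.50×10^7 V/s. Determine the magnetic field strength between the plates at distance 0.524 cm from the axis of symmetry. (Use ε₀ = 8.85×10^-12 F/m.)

dE/dt = (dV/dt)/d = 8.013×10^9 V/(m·s); I_d = ε₀(πR²)(dE/dt) = (8.85×10^-12)(1.647×10^-3)(8.013×10^9) = 1.168×10^-4 A.
For r < R the Ampère–Maxwell law gives B(2πr) = μ₀ I_d (r²/R²), so B = μ₀ I_d r/(2πR²) = (4π×10^-7)(1.168×10^-4)(5.24×10^-3)/(2π·0.0229²) = 2.33×10^-10 T.

2.33×10^-10 T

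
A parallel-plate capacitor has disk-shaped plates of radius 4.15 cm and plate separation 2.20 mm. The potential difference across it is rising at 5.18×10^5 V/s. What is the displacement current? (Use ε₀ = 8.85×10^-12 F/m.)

The displacement current equals the charging current C dV/dt. With C = ε₀A/d = (8.85×10^-12)(5.411×10^-3)/(2.20×10^-3) = 2.177×10^-11 F, I_d = (2.177×10^-11)(5.18×10^5) = 1.13×10^-5 A.

1.13×10^-5 A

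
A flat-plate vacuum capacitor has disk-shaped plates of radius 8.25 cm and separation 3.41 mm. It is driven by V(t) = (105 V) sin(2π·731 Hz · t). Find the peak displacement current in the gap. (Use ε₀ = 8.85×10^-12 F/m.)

The displacement current equals the conduction current C dV/dt, which peaks at C V₀ ω.
With C = ε₀A/d = (8.85×10^-12)(0.02138)/(3.41×10^-3) = 5.549×10^-11 F and ω = 2πf = 4593 rad/s, I_d,max = (5.549×10^-11)(105)(4593) = 2.68×10^-5 A.

2.68×10^-5 A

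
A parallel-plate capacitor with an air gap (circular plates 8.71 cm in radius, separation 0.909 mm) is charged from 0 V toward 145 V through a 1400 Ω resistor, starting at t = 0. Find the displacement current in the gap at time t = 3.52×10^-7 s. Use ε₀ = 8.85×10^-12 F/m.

C = ε₀A/d = (8.85×10^-12)(0.02383)/(9.09×10^-4) = 2.320×10^-10 F and τ = RC = 3.248×10^-7 s. I_d in the gap equals the RC charging current.
I_d(t) = (V₀/R) e^(−t/τ) = 0.1036 · e^(−1.084) = 0.0350 A.

0.0350 A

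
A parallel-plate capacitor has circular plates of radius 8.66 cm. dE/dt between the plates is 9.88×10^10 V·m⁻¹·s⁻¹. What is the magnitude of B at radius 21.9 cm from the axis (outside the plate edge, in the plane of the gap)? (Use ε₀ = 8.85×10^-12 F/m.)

1.88×10^-8 T

Total displacement current: I_d = ε₀(πR²)(dE/dt) = (8.85×10^-12)(0.02356)(9.88×10^10) = 0.02060 A.
With r > R the enclosed displacement current is the full I_d; B = μ₀ I_d / (2πr) = 1.88×10^-8 T.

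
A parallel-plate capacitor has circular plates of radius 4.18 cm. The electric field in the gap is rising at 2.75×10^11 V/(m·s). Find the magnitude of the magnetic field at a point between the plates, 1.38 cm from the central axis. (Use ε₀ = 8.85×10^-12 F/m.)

Total displacement current: I_d = ε₀(πR²)(dE/dt) = (8.85×10^-12)(5.489×10^-3)(2.75×10^11) = 0.01336 A.
An Ampèrian loop of radius r encloses a fraction (r/R)² of I_d. Then B·2πr = μ₀ I_d (r/R)², giving B = μ₀ I_d r/(2πR²) = 2.11×10^-8 T.

2.11×10^-8 T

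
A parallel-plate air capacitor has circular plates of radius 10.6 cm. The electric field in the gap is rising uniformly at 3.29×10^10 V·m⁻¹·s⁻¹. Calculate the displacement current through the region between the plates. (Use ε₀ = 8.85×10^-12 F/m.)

0.0103 A

I_d = ε₀ A (dE/dt) = (8.85×10^-12)(0.03530 m²)(3.29×10^10) = 0.0103 A.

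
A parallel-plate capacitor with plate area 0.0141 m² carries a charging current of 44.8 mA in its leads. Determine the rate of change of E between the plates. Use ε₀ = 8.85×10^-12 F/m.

The displacement current between the plates equals the conduction current, I_d = 44.8 mA.
Inverting I_d = ε₀ A dE/dt gives dE/dt = 0.0448 / (8.85×10^-12 · 0.0141) = 3.59×10^11 V/(m·s).

3.59×10^11 V/(m·s)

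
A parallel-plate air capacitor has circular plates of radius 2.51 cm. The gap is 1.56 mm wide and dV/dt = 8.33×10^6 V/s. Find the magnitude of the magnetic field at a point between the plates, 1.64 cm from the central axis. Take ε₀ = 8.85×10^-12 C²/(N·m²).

4.87×10^-10 T

dE/dt = (dV/dt)/d = 5.340×10^9 V/(m·s); I_d = ε₀(πR²)(dE/dt) = (8.85×10^-12)(1.979×10^-3)(5.340×10^9) = 9.353×10^-5 A.
∮B·dl = μ₀ I_d,enc with I_d,enc = I_d r²/R² = 3.993×10^-5 A; so B = μ₀ I_d,enc/(2πr) = 4.87×10^-10 T.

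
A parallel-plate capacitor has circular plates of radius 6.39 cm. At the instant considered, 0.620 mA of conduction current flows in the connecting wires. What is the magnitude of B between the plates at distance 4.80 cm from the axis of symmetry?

Between the plates the displacement current equals the wire current: I_d = 0.620 mA = 6.20×10^-4 A.
An Ampèrian loop of radius r encloses a fraction (r/R)² of I_d. Then B·2πr = μ₀ I_d (r/R)², giving B = μ₀ I_d r/(2πR²) = 1.46×10^-9 T.

1.46×10^-9 T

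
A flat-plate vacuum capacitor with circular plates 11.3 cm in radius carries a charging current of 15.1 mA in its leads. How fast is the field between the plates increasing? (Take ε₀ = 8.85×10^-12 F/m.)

4.25×10^10 V/(m·s)

Charge continuity gives I_d = I = 0.0151 A between the plates.
Then dE/dt = I_d/(ε₀A) = 4.25×10^10 V/(m·s).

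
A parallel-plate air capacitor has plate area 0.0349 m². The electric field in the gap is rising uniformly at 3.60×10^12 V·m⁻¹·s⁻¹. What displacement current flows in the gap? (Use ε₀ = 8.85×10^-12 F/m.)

1.11 A

I_d = ε₀ A (dE/dt) = (8.85×10^-12)(0.0349 m²)(3.60×10^12) = 1.11 A.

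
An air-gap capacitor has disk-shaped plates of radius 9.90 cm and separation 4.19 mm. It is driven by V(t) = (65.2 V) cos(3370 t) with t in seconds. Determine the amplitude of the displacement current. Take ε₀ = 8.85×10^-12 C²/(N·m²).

The displacement current equals the conduction current C dV/dt, which peaks at C V₀ ω.
With C = ε₀A/d = (8.85×10^-12)(0.03079)/(4.19×10^-3) = 6.503×10^-11 F and ω = 3370 rad/s, I_d,max = (6.503×10^-11)(65.2)(3370) = 1.43×10^-5 A.

1.43×10^-5 A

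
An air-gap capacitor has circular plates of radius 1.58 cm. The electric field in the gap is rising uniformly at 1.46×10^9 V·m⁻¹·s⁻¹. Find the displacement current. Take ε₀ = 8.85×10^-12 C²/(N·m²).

The displacement current is ε₀ times dΦ_E/dt = ε₀ A dE/dt = (8.85×10^-12)(7.843×10^-4)(1.46×10^9) = 1.01×10^-5 A.

1.01×10^-5 A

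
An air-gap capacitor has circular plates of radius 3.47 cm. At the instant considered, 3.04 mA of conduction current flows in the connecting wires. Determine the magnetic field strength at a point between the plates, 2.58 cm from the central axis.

Between the plates the displacement current equals the wire current: I_d = 3.04 mA = 3.04×10^-3 A.
For r < R the Ampère–Maxwell law gives B(2πr) = μ₀ I_d (r²/R²), so B = μ₀ I_d r/(2πR²) = (4π×10^-7)(3.04×10^-3)(0.0258)/(2π·0.0347²) = 1.30×10^-8 T.

1.30×10^-8 T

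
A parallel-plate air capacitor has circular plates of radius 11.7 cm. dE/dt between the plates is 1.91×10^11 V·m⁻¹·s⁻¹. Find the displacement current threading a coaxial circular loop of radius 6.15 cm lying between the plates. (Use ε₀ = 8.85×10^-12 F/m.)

0.0201 A

I_d = ε₀ dΦ_E/dt = ε₀ πR² (dE/dt) = (8.85×10^-12)(0.04301)(1.91×10^11) = 0.07270 A through the full plate area.
Through an area πr² the displacement current is I_d·(πr²/πR²) = I_d (r/R)² = 0.0201 A.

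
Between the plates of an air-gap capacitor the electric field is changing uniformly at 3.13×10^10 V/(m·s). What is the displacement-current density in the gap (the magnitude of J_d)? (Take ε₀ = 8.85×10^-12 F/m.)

0.277 A/m²

J_d = ε₀ dE/dt = (8.85×10^-12)(3.13×10^10) = 0.277 A/m².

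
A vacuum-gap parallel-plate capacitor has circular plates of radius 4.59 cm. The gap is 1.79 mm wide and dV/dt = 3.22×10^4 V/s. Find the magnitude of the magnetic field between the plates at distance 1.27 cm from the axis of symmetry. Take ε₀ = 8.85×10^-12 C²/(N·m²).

dE/dt = (dV/dt)/d = 1.799×10^7 V/(m·s); I_d = ε₀(πR²)(dE/dt) = (8.85×10^-12)(6.619×10^-3)(1.799×10^7) = 1.054×10^-6 A.
For r < R the Ampère–Maxwell law gives B(2πr) = μ₀ I_d (r²/R²), so B = μ₀ I_d r/(2πR²) = (4π×10^-7)(1.054×10^-6)(0.0127)/(2π·0.0459²) = 1.27×10^-12 T.

1.27×10^-12 T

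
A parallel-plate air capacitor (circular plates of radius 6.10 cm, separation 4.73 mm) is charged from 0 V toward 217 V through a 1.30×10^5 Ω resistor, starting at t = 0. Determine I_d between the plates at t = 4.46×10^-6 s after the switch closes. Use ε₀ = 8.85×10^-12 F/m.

3.48×10^-4 A

C = ε₀A/d = (8.85×10^-12)(0.01169)/(4.73×10^-3) = 2.187×10^-11 F, so τ = RC = 2.843×10^-6 s.
The conduction current is I(t) = (V₀/R) e^(−t/τ), and the displacement current between the plates equals it.
t/τ = 1.569; I_d = (217/1.30×10^5) · e^(−1.569) = (1.669×10^-3)(0.2083) = 3.48×10^-4 A.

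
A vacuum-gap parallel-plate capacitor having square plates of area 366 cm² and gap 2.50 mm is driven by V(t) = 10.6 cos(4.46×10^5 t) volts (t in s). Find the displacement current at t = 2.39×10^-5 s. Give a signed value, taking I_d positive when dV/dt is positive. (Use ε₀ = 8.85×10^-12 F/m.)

C = ε₀A/d = (8.85×10^-12)(0.0366)/(2.50×10^-3) = 1.296×10^-10 F. dV/dt = V₀ω·−sin(ωt); at ωt = 10.6594 rad this factor is 0.9440.
I_d = C dV/dt = (1.296×10^-10)(10.6)(4.46×10^5)(0.9440) = 5.78×10^-4 A.

5.78×10^-4 A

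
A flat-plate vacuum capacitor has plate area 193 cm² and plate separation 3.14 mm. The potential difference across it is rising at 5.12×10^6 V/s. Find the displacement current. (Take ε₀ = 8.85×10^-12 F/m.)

2.79×10^-4 A

The field between the plates is E = V/d, so dE/dt = (5.12×10^6)/(3.14×10^-3 m) = 1.631×10^9 V/(m·s).
I_d = ε₀ A (dE/dt) = (8.85×10^-12)(0.0193)(1.631×10^9) = 2.79×10^-4 A.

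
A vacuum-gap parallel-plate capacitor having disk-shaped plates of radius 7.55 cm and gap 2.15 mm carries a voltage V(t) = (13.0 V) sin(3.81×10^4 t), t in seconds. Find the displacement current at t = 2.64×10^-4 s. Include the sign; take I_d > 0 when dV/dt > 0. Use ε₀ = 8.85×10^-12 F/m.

-2.94×10^-5 A

C = ε₀A/d = (8.85×10^-12)(0.01791)/(2.15×10^-3) = 7.372×10^-11 F. dV/dt = V₀ω·cos(ωt); at ωt = 10.0584 rad this factor is -0.8059.
I_d = C dV/dt = (7.372×10^-11)(13.0)(3.81×10^4)(-0.8059) = -2.94×10^-5 A.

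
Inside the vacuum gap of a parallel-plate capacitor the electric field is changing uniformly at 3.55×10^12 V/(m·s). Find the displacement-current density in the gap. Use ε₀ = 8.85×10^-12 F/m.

The displacement-current density is ε₀ ∂E/∂t = (8.85×10^-12)(3.55×10^12) = 31.4 A/m².

31.4 A/m²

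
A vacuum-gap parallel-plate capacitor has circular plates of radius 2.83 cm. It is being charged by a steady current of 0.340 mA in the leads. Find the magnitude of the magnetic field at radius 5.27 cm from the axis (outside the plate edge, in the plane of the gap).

1.29×10^-9 T

By continuity the displacement current in the gap matches the conduction current: I_d = 3.40×10^-4 A.
For r ≥ R the full I_d is enclosed: B = μ₀ I_d/(2πr) = (4π×10^-7)(3.40×10^-4)/(2π·0.0527) = 1.29×10^-9 T.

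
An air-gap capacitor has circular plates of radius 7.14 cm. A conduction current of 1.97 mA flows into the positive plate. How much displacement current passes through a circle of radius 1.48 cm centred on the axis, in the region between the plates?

8.46×10^-5 A

By continuity the displacement current in the gap matches the conduction current: I_d = 1.97×10^-3 A.
The field is uniform, so I_d,enc = I_d (r/R)² = (1.97×10^-3)(1.48/7.14)² = 8.46×10^-5 A.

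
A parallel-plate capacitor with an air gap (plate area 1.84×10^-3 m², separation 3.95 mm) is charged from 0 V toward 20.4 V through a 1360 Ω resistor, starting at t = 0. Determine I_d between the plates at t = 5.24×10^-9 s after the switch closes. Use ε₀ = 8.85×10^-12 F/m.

5.89×10^-3 A

C = ε₀A/d = (8.85×10^-12)(1.84×10^-3)/(3.95×10^-3) = 4.123×10^-12 F and τ = RC = 5.607×10^-9 s. I_d in the gap equals the RC charging current.
I_d(t) = (V₀/R) e^(−t/τ) = 0.01500 · e^(−0.9345) = 5.89×10^-3 A.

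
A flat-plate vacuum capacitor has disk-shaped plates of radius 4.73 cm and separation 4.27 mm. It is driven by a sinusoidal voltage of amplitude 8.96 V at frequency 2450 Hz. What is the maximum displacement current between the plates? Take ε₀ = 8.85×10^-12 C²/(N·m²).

2.01×10^-6 A

C = ε₀A/d = (8.85×10^-12)(7.029×10^-3)/(4.27×10^-3) = 1.457×10^-11 F; ω = 2πf = 1.539×10^4 rad/s.
I_d = C dV/dt, so |I_d|_max = C V₀ ω = (1.457×10^-11)(8.96)(1.539×10^4) = 2.01×10^-6 A.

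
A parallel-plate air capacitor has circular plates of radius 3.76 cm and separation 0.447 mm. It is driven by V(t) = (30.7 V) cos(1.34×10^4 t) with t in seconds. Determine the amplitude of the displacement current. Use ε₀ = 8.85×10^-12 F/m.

C = ε₀A/d = (8.85×10^-12)(4.441×10^-3)/(4.47×10^-4) = 8.793×10^-11 F; ω = 1.34×10^4 rad/s.
I_d = C dV/dt, so |I_d|_max = C V₀ ω = (8.793×10^-11)(30.7)(1.34×10^4) = 3.62×10^-5 A.

3.62×10^-5 A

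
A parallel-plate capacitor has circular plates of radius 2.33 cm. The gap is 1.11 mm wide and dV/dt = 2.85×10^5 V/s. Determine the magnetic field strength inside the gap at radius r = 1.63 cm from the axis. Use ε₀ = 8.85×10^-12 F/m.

2.33×10^-11 T

I_d = C dV/dt with C = ε₀πR²/d = 1.360×10^-11 F, so I_d = (1.360×10^-11)(2.85×10^5) = 3.876×10^-6 A.
For r < R the Ampère–Maxwell law gives B(2πr) = μ₀ I_d (r²/R²), so B = μ₀ I_d r/(2πR²) = (4π×10^-7)(3.876×10^-6)(0.0163)/(2π·0.0233²) = 2.33×10^-11 T.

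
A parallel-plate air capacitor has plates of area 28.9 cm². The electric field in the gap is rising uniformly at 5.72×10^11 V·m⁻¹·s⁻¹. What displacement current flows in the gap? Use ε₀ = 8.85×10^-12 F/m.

I_d = ε₀ A (dE/dt) = (8.85×10^-12)(2.89×10^-3 m²)(5.72×10^11) = 0.0146 A.

0.0146 A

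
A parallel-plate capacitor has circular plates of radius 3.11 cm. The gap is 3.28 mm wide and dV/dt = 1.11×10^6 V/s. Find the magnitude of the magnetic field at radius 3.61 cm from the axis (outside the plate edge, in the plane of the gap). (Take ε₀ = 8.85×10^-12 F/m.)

With E = V/d, dE/dt = 3.384×10^8 V/(m·s) and πR² = 3.039×10^-3 m², giving I_d = ε₀ πR² dE/dt = 9.101×10^-6 A.
Outside the plates the loop encloses all of I_d, so B·2πr = μ₀ I_d and B = 5.04×10^-11 T.

5.04×10^-11 T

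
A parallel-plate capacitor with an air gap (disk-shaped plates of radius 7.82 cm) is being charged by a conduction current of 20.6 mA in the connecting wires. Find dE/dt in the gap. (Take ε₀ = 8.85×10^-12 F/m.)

1.21×10^11 V/(m·s)

The displacement current between the plates equals the conduction current, I_d = 20.6 mA.
Since I_d = ε₀ A dE/dt, dE/dt = I_d/(ε₀A) = (0.0206)/((8.85×10^-12)(0.01921)) = 1.21×10^11 V/(m·s).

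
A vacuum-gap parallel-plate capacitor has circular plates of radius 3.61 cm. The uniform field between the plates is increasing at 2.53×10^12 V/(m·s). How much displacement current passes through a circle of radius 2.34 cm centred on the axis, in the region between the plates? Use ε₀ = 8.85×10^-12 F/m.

0.0385 A

Through the whole plate area (πR² = 4.094×10^-3 m²), I_d = ε₀ πR² dE/dt = 0.09167 A.
The field is uniform, so I_d,enc = I_d (r/R)² = (0.09167)(2.34/3.61)² = 0.0385 A.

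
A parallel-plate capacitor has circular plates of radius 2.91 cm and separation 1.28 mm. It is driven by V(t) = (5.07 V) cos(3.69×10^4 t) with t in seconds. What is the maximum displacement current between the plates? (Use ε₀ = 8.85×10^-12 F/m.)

C = ε₀A/d = (8.85×10^-12)(2.660×10^-3)/(1.28×10^-3) = 1.839×10^-11 F; ω = 3.69×10^4 rad/s.
I_d = C dV/dt, so |I_d|_max = C V₀ ω = (1.839×10^-11)(5.07)(3.69×10^4) = 3.44×10^-6 A.

3.44×10^-6 A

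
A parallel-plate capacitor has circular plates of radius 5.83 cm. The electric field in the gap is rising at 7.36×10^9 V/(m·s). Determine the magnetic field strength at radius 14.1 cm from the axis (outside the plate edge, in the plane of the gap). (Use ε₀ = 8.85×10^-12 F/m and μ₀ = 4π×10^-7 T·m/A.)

9.87×10^-10 T

Through the whole plate area (πR² = 0.01068 m²), I_d = ε₀ πR² dE/dt = 6.957×10^-4 A.
With r > R the enclosed displacement current is the full I_d; B = μ₀ I_d / (2πr) = 9.87×10^-10 T.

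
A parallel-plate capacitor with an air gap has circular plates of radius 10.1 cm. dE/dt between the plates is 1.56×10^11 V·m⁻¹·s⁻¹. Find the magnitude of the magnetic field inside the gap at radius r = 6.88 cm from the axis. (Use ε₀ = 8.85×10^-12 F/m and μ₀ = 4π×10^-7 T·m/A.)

Through the whole plate area (πR² = 0.03205 m²), I_d = ε₀ πR² dE/dt = 0.04425 A.
For r < R the Ampère–Maxwell law gives B(2πr) = μ₀ I_d (r²/R²), so B = μ₀ I_d r/(2πR²) = (4π×10^-7)(0.04425)(0.0688)/(2π·0.101²) = 5.97×10^-8 T.

5.97×10^-8 T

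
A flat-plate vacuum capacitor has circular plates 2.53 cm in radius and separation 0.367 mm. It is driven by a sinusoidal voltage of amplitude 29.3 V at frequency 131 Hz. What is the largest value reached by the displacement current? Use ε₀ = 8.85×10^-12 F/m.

The displacement current equals the conduction current C dV/dt, which peaks at C V₀ ω.
With C = ε₀A/d = (8.85×10^-12)(2.011×10^-3)/(3.67×10^-4) = 4.849×10^-11 F and ω = 2πf = 823.1 rad/s, I_d,max = (4.849×10^-11)(29.3)(823.1) = 1.17×10^-6 A.

1.17×10^-6 A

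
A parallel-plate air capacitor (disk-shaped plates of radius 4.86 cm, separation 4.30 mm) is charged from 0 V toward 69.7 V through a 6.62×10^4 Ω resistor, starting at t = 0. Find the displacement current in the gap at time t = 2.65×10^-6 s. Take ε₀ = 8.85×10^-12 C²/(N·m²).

With C = ε₀A/d = (8.85×10^-12)(7.420×10^-3)/(4.30×10^-3) = 1.527×10^-11 F, the time constant is τ = RC = 1.011×10^-6 s, so t/τ = 2.621 and e^(−t/τ) = 0.07273.
I_d = I_cond = (V₀/R) e^(−t/τ) = (1.053×10^-3)(0.07273) = 7.66×10^-5 A.

7.66×10^-5 A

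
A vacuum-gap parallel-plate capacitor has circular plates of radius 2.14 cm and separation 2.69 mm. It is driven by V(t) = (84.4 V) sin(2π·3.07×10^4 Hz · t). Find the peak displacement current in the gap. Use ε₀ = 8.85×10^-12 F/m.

C = ε₀A/d = (8.85×10^-12)(1.439×10^-3)/(2.69×10^-3) = 4.734×10^-12 F; ω = 2πf = 1.929×10^5 rad/s.
I_d = C dV/dt, so |I_d|_max = C V₀ ω = (4.734×10^-12)(84.4)(1.929×10^5) = 7.71×10^-5 A.

7.71×10^-5 A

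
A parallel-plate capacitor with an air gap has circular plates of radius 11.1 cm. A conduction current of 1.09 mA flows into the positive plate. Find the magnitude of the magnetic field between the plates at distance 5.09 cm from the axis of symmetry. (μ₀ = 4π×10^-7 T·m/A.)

9.01×10^-10 T

No conduction current crosses the gap, so I_d there equals the 1.09×10^-3 A in the leads.
An Ampèrian loop of radius r encloses a fraction (r/R)² of I_d. Then B·2πr = μ₀ I_d (r/R)², giving B = μ₀ I_d r/(2πR²) = 9.01×10^-10 T.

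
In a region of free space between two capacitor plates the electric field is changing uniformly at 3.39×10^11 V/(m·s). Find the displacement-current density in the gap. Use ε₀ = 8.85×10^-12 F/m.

3.00 A/m²

J_d = ε₀ dE/dt = (8.85×10^-12)(3.39×10^11) = 3.00 A/m².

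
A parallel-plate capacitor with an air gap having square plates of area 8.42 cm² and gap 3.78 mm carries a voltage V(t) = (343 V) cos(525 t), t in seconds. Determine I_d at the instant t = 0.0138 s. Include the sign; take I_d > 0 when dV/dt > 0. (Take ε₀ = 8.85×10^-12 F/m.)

-2.91×10^-7 A

dV/dt = (343)(525)·−sin(7.245) = -1.477×10^5 V/s.
I_d = C dV/dt with C = ε₀A/d = (8.85×10^-12)(8.42×10^-4)/(3.78×10^-3) = 1.971×10^-12 F, so I_d = (1.971×10^-12)(-1.477×10^5) = -2.91×10^-7 A.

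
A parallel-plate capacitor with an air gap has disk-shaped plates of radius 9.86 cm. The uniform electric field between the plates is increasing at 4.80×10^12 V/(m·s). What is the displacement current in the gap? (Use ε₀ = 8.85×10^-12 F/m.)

1.30 A

The displacement current is ε₀ times dΦ_E/dt = ε₀ A dE/dt = (8.85×10^-12)(0.03054)(4.80×10^12) = 1.30 A.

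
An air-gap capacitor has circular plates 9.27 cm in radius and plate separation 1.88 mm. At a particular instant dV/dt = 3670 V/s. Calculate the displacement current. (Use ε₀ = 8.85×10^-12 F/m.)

C = ε₀A/d = (8.85×10^-12)(0.02700)/(1.88×10^-3) = 1.271×10^-10 F.
I_d = C dV/dt = (1.271×10^-10)(3670) = 4.66×10^-7 A.

4.66×10^-7 A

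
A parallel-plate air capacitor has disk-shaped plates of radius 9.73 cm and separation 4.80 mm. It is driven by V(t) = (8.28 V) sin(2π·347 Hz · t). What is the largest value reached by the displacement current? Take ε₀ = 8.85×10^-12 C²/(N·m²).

(dE/dt)_max = V₀ω/d = 3.760×10^6 V/(m·s); ω = 2πf = 2180 rad/s.
I_d,max = ε₀ A (dE/dt)_max = (8.85×10^-12)(0.02974)(3.760×10^6) = 9.90×10^-7 A.

9.90×10^-7 A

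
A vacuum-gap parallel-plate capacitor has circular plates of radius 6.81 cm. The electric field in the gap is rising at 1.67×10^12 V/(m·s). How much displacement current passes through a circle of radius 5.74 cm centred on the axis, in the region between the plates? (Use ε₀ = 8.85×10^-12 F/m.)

0.153 A

Through the whole plate area (πR² = 0.01457 m²), I_d = ε₀ πR² dE/dt = 0.2153 A.
Since J_d is uniform, the enclosed fraction is (r/R)² = 0.7104, giving I_d,enc = 0.153 A.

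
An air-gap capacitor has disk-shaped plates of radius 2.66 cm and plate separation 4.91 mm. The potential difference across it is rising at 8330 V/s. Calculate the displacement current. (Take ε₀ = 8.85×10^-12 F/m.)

3.34×10^-8 A

The field between the plates is E = V/d, so dE/dt = (8330)/(4.91×10^-3 m) = 1.697×10^6 V/(m·s).
I_d = ε₀ A (dE/dt) = (8.85×10^-12)(2.223×10^-3)(1.697×10^6) = 3.34×10^-8 A.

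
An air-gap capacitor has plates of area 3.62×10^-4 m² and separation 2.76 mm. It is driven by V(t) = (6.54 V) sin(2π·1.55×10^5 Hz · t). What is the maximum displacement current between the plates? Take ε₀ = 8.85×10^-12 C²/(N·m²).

7.39×10^-6 A

C = ε₀A/d = (8.85×10^-12)(3.62×10^-4)/(2.76×10^-3) = 1.161×10^-12 F; ω = 2πf = 9.739×10^5 rad/s.
I_d = C dV/dt, so |I_d|_max = C V₀ ω = (1.161×10^-12)(6.54)(9.739×10^5) = 7.39×10^-6 A.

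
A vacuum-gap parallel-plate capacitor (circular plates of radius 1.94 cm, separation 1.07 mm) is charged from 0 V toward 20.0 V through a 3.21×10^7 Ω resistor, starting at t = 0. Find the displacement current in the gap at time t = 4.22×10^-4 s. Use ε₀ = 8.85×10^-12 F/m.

1.62×10^-7 A

C = ε₀A/d = (8.85×10^-12)(1.182×10^-3)/(1.07×10^-3) = 9.776×10^-12 F and τ = RC = 3.138×10^-4 s. I_d in the gap equals the RC charging current.
I_d(t) = (V₀/R) e^(−t/τ) = 6.231×10^-7 · e^(−1.345) = 1.62×10^-7 A.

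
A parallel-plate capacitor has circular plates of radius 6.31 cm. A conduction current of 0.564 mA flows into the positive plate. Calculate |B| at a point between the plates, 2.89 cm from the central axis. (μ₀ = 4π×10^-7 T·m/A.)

8.19×10^-10 T

Between the plates the displacement current equals the wire current: I_d = 0.564 mA = 5.64×10^-4 A.
∮B·dl = μ₀ I_d,enc with I_d,enc = I_d r²/R² = 1.183×10^-4 A; so B = μ₀ I_d,enc/(2πr) = 8.19×10^-10 T.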